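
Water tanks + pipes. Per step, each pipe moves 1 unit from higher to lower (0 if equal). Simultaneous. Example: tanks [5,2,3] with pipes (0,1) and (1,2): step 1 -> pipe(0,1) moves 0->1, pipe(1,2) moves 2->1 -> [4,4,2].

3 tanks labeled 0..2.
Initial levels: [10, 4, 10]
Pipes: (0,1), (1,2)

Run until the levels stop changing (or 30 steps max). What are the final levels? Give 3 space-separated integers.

Step 1: flows [0->1,2->1] -> levels [9 6 9]
Step 2: flows [0->1,2->1] -> levels [8 8 8]
Step 3: flows [0=1,1=2] -> levels [8 8 8]
  -> stable (no change)

Answer: 8 8 8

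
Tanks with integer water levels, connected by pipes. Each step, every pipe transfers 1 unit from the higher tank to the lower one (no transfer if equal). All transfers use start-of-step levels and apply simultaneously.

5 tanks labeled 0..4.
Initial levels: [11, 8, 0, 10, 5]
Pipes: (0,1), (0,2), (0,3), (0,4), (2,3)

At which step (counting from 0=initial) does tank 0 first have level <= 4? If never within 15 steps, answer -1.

Step 1: flows [0->1,0->2,0->3,0->4,3->2] -> levels [7 9 2 10 6]
Step 2: flows [1->0,0->2,3->0,0->4,3->2] -> levels [7 8 4 8 7]
Step 3: flows [1->0,0->2,3->0,0=4,3->2] -> levels [8 7 6 6 7]
Step 4: flows [0->1,0->2,0->3,0->4,2=3] -> levels [4 8 7 7 8]
Tank 0 first reaches <=4 at step 4

Answer: 4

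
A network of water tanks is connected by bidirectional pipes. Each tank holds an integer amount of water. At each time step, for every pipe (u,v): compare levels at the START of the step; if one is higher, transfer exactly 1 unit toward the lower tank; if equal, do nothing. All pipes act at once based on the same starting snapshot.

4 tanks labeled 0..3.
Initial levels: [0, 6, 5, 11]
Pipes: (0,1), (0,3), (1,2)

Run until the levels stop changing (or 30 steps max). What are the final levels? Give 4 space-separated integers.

Step 1: flows [1->0,3->0,1->2] -> levels [2 4 6 10]
Step 2: flows [1->0,3->0,2->1] -> levels [4 4 5 9]
Step 3: flows [0=1,3->0,2->1] -> levels [5 5 4 8]
Step 4: flows [0=1,3->0,1->2] -> levels [6 4 5 7]
Step 5: flows [0->1,3->0,2->1] -> levels [6 6 4 6]
Step 6: flows [0=1,0=3,1->2] -> levels [6 5 5 6]
Step 7: flows [0->1,0=3,1=2] -> levels [5 6 5 6]
Step 8: flows [1->0,3->0,1->2] -> levels [7 4 6 5]
Step 9: flows [0->1,0->3,2->1] -> levels [5 6 5 6]
  -> period-2 cycle: step 9 state = step 7 state; never stabilizes
  -> state at step 30: (30-7) mod 2 = 1, same as step 8 -> [7 4 6 5]

Answer: 7 4 6 5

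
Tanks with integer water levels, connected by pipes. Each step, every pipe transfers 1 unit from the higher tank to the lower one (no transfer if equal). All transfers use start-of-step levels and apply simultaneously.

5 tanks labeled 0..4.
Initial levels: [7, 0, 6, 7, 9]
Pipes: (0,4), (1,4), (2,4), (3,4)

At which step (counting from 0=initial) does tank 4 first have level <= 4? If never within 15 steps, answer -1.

Step 1: flows [4->0,4->1,4->2,4->3] -> levels [8 1 7 8 5]
Step 2: flows [0->4,4->1,2->4,3->4] -> levels [7 2 6 7 7]
Step 3: flows [0=4,4->1,4->2,3=4] -> levels [7 3 7 7 5]
Step 4: flows [0->4,4->1,2->4,3->4] -> levels [6 4 6 6 7]
Step 5: flows [4->0,4->1,4->2,4->3] -> levels [7 5 7 7 3]
Tank 4 first reaches <=4 at step 5

Answer: 5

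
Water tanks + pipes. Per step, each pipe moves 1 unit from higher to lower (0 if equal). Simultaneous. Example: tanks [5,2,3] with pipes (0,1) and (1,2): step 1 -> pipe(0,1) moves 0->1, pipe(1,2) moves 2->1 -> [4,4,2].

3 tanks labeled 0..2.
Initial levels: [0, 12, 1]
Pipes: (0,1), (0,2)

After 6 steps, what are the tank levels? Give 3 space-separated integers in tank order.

Answer: 4 6 3

Derivation:
Step 1: flows [1->0,2->0] -> levels [2 11 0]
Step 2: flows [1->0,0->2] -> levels [2 10 1]
Step 3: flows [1->0,0->2] -> levels [2 9 2]
Step 4: flows [1->0,0=2] -> levels [3 8 2]
Step 5: flows [1->0,0->2] -> levels [3 7 3]
Step 6: flows [1->0,0=2] -> levels [4 6 3]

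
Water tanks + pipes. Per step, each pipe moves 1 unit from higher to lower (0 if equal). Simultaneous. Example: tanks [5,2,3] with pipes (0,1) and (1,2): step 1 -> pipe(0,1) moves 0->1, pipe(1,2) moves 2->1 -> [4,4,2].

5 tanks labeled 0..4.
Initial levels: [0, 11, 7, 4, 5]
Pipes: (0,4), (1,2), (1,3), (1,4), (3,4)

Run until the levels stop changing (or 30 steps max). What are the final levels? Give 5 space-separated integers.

Answer: 5 5 6 7 4

Derivation:
Step 1: flows [4->0,1->2,1->3,1->4,4->3] -> levels [1 8 8 6 4]
Step 2: flows [4->0,1=2,1->3,1->4,3->4] -> levels [2 6 8 6 5]
Step 3: flows [4->0,2->1,1=3,1->4,3->4] -> levels [3 6 7 5 6]
Step 4: flows [4->0,2->1,1->3,1=4,4->3] -> levels [4 6 6 7 4]
Step 5: flows [0=4,1=2,3->1,1->4,3->4] -> levels [4 6 6 5 6]
Step 6: flows [4->0,1=2,1->3,1=4,4->3] -> levels [5 5 6 7 4]
Step 7: flows [0->4,2->1,3->1,1->4,3->4] -> levels [4 6 5 5 7]
Step 8: flows [4->0,1->2,1->3,4->1,4->3] -> levels [5 5 6 7 4]
  -> period-2 cycle: step 8 state = step 6 state; never stabilizes
  -> state at step 30: (30-6) mod 2 = 0, same as step 6 -> [5 5 6 7 4]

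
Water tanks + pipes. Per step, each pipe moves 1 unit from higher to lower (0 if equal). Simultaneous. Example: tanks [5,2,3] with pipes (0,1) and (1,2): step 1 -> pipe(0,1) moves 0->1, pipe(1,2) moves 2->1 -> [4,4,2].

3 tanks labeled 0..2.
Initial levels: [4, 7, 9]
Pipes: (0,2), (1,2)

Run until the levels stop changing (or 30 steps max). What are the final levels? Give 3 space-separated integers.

Step 1: flows [2->0,2->1] -> levels [5 8 7]
Step 2: flows [2->0,1->2] -> levels [6 7 7]
Step 3: flows [2->0,1=2] -> levels [7 7 6]
Step 4: flows [0->2,1->2] -> levels [6 6 8]
Step 5: flows [2->0,2->1] -> levels [7 7 6]
  -> period-2 cycle: step 5 state = step 3 state; never stabilizes
  -> state at step 30: (30-3) mod 2 = 1, same as step 4 -> [6 6 8]

Answer: 6 6 8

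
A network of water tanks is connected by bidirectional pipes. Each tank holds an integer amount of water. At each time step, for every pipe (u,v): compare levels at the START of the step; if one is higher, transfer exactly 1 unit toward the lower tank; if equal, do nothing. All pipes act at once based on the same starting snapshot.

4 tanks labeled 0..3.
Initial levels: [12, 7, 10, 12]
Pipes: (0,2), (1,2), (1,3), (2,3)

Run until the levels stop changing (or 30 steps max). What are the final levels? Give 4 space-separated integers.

Answer: 11 11 9 10

Derivation:
Step 1: flows [0->2,2->1,3->1,3->2] -> levels [11 9 11 10]
Step 2: flows [0=2,2->1,3->1,2->3] -> levels [11 11 9 10]
Step 3: flows [0->2,1->2,1->3,3->2] -> levels [10 9 12 10]
Step 4: flows [2->0,2->1,3->1,2->3] -> levels [11 11 9 10]
  -> period-2 cycle: step 4 state = step 2 state; never stabilizes
  -> state at step 30: (30-2) mod 2 = 0, same as step 2 -> [11 11 9 10]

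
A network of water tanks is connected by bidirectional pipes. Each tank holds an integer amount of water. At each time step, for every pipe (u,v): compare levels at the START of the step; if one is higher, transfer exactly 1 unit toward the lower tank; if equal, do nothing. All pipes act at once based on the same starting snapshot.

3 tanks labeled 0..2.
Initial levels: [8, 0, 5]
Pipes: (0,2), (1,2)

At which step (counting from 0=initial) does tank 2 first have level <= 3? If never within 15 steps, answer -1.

Answer: 6

Derivation:
Step 1: flows [0->2,2->1] -> levels [7 1 5]
Step 2: flows [0->2,2->1] -> levels [6 2 5]
Step 3: flows [0->2,2->1] -> levels [5 3 5]
Step 4: flows [0=2,2->1] -> levels [5 4 4]
Step 5: flows [0->2,1=2] -> levels [4 4 5]
Step 6: flows [2->0,2->1] -> levels [5 5 3]
Tank 2 first reaches <=3 at step 6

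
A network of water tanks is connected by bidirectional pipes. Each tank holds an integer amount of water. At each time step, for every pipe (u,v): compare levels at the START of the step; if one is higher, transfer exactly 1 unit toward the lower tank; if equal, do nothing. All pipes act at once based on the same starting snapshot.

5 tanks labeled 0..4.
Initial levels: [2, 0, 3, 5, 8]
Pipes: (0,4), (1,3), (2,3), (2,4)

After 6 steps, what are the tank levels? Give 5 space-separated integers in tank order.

Answer: 5 4 4 2 3

Derivation:
Step 1: flows [4->0,3->1,3->2,4->2] -> levels [3 1 5 3 6]
Step 2: flows [4->0,3->1,2->3,4->2] -> levels [4 2 5 3 4]
Step 3: flows [0=4,3->1,2->3,2->4] -> levels [4 3 3 3 5]
Step 4: flows [4->0,1=3,2=3,4->2] -> levels [5 3 4 3 3]
Step 5: flows [0->4,1=3,2->3,2->4] -> levels [4 3 2 4 5]
Step 6: flows [4->0,3->1,3->2,4->2] -> levels [5 4 4 2 3]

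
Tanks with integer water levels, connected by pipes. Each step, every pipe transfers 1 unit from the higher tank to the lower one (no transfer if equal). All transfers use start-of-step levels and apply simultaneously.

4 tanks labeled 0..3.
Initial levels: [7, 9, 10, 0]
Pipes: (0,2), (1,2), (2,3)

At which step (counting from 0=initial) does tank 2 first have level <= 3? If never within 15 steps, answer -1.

Step 1: flows [2->0,2->1,2->3] -> levels [8 10 7 1]
Step 2: flows [0->2,1->2,2->3] -> levels [7 9 8 2]
Step 3: flows [2->0,1->2,2->3] -> levels [8 8 7 3]
Step 4: flows [0->2,1->2,2->3] -> levels [7 7 8 4]
Step 5: flows [2->0,2->1,2->3] -> levels [8 8 5 5]
Step 6: flows [0->2,1->2,2=3] -> levels [7 7 7 5]
Step 7: flows [0=2,1=2,2->3] -> levels [7 7 6 6]
Step 8: flows [0->2,1->2,2=3] -> levels [6 6 8 6]
Step 9: flows [2->0,2->1,2->3] -> levels [7 7 5 7]
Step 10: flows [0->2,1->2,3->2] -> levels [6 6 8 6]
  -> period-2 cycle (repeats step 8); tank 2 never drops to <=3
Tank 2 never reaches <=3 within 15 steps

Answer: -1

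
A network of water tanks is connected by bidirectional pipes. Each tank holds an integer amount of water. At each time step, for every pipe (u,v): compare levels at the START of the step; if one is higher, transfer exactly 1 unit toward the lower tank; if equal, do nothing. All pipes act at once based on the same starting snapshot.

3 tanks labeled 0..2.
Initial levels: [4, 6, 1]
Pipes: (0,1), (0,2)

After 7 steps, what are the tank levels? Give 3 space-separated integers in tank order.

Answer: 3 4 4

Derivation:
Step 1: flows [1->0,0->2] -> levels [4 5 2]
Step 2: flows [1->0,0->2] -> levels [4 4 3]
Step 3: flows [0=1,0->2] -> levels [3 4 4]
Step 4: flows [1->0,2->0] -> levels [5 3 3]
Step 5: flows [0->1,0->2] -> levels [3 4 4]
  -> period-2 cycle: step 5 state = step 3 state
  -> state at step 7: (7-3) mod 2 = 0, same as step 3 -> [3 4 4]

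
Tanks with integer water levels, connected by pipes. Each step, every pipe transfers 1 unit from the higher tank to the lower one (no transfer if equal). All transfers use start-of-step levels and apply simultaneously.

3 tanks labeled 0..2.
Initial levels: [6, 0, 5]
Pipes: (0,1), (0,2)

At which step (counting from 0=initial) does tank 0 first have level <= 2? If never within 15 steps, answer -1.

Step 1: flows [0->1,0->2] -> levels [4 1 6]
Step 2: flows [0->1,2->0] -> levels [4 2 5]
Step 3: flows [0->1,2->0] -> levels [4 3 4]
Step 4: flows [0->1,0=2] -> levels [3 4 4]
Step 5: flows [1->0,2->0] -> levels [5 3 3]
Step 6: flows [0->1,0->2] -> levels [3 4 4]
  -> period-2 cycle (repeats step 4); tank 0 never drops to <=2
Tank 0 never reaches <=2 within 15 steps

Answer: -1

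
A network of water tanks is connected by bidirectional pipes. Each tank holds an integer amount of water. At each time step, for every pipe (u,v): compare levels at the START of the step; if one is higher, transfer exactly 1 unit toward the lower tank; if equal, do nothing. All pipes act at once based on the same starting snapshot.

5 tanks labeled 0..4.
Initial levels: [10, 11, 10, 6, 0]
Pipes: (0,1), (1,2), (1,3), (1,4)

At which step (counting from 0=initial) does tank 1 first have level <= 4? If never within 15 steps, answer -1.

Answer: -1

Derivation:
Step 1: flows [1->0,1->2,1->3,1->4] -> levels [11 7 11 7 1]
Step 2: flows [0->1,2->1,1=3,1->4] -> levels [10 8 10 7 2]
Step 3: flows [0->1,2->1,1->3,1->4] -> levels [9 8 9 8 3]
Step 4: flows [0->1,2->1,1=3,1->4] -> levels [8 9 8 8 4]
Step 5: flows [1->0,1->2,1->3,1->4] -> levels [9 5 9 9 5]
Step 6: flows [0->1,2->1,3->1,1=4] -> levels [8 8 8 8 5]
Step 7: flows [0=1,1=2,1=3,1->4] -> levels [8 7 8 8 6]
Step 8: flows [0->1,2->1,3->1,1->4] -> levels [7 9 7 7 7]
Step 9: flows [1->0,1->2,1->3,1->4] -> levels [8 5 8 8 8]
Step 10: flows [0->1,2->1,3->1,4->1] -> levels [7 9 7 7 7]
  -> period-2 cycle (repeats step 8); tank 1 never drops to <=4
Tank 1 never reaches <=4 within 15 steps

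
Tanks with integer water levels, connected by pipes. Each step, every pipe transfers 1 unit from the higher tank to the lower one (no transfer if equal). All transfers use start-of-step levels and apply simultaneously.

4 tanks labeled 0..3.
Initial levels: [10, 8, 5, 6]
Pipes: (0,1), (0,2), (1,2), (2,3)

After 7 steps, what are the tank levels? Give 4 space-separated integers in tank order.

Step 1: flows [0->1,0->2,1->2,3->2] -> levels [8 8 8 5]
Step 2: flows [0=1,0=2,1=2,2->3] -> levels [8 8 7 6]
Step 3: flows [0=1,0->2,1->2,2->3] -> levels [7 7 8 7]
Step 4: flows [0=1,2->0,2->1,2->3] -> levels [8 8 5 8]
Step 5: flows [0=1,0->2,1->2,3->2] -> levels [7 7 8 7]
  -> period-2 cycle: step 5 state = step 3 state
  -> state at step 7: (7-3) mod 2 = 0, same as step 3 -> [7 7 8 7]

Answer: 7 7 8 7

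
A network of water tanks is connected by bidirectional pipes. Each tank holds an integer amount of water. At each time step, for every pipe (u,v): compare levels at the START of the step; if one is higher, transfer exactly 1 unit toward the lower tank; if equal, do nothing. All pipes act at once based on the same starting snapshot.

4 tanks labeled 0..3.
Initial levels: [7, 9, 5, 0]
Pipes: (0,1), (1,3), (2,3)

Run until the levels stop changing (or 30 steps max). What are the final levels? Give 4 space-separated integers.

Step 1: flows [1->0,1->3,2->3] -> levels [8 7 4 2]
Step 2: flows [0->1,1->3,2->3] -> levels [7 7 3 4]
Step 3: flows [0=1,1->3,3->2] -> levels [7 6 4 4]
Step 4: flows [0->1,1->3,2=3] -> levels [6 6 4 5]
Step 5: flows [0=1,1->3,3->2] -> levels [6 5 5 5]
Step 6: flows [0->1,1=3,2=3] -> levels [5 6 5 5]
Step 7: flows [1->0,1->3,2=3] -> levels [6 4 5 6]
Step 8: flows [0->1,3->1,3->2] -> levels [5 6 6 4]
Step 9: flows [1->0,1->3,2->3] -> levels [6 4 5 6]
  -> period-2 cycle: step 9 state = step 7 state; never stabilizes
  -> state at step 30: (30-7) mod 2 = 1, same as step 8 -> [5 6 6 4]

Answer: 5 6 6 4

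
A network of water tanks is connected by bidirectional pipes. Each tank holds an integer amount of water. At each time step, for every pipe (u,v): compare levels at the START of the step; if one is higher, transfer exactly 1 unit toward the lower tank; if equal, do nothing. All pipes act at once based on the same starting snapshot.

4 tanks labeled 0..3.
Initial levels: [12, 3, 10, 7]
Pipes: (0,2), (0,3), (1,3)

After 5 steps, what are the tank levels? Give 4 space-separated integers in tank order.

Step 1: flows [0->2,0->3,3->1] -> levels [10 4 11 7]
Step 2: flows [2->0,0->3,3->1] -> levels [10 5 10 7]
Step 3: flows [0=2,0->3,3->1] -> levels [9 6 10 7]
Step 4: flows [2->0,0->3,3->1] -> levels [9 7 9 7]
Step 5: flows [0=2,0->3,1=3] -> levels [8 7 9 8]

Answer: 8 7 9 8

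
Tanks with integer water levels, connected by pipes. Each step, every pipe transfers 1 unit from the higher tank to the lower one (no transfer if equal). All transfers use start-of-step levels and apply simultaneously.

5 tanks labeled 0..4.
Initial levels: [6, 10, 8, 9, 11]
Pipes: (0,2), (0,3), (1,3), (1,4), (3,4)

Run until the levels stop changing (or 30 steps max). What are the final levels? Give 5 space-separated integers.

Answer: 9 10 8 7 10

Derivation:
Step 1: flows [2->0,3->0,1->3,4->1,4->3] -> levels [8 10 7 10 9]
Step 2: flows [0->2,3->0,1=3,1->4,3->4] -> levels [8 9 8 8 11]
Step 3: flows [0=2,0=3,1->3,4->1,4->3] -> levels [8 9 8 10 9]
Step 4: flows [0=2,3->0,3->1,1=4,3->4] -> levels [9 10 8 7 10]
Step 5: flows [0->2,0->3,1->3,1=4,4->3] -> levels [7 9 9 10 9]
Step 6: flows [2->0,3->0,3->1,1=4,3->4] -> levels [9 10 8 7 10]
  -> period-2 cycle: step 6 state = step 4 state; never stabilizes
  -> state at step 30: (30-4) mod 2 = 0, same as step 4 -> [9 10 8 7 10]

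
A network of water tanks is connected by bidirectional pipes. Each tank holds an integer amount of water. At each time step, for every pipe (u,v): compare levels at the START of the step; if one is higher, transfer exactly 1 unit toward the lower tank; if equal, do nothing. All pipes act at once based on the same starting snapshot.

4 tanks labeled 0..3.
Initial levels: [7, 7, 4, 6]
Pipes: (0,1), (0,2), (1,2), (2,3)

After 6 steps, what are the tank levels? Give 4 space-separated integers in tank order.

Answer: 7 7 4 6

Derivation:
Step 1: flows [0=1,0->2,1->2,3->2] -> levels [6 6 7 5]
Step 2: flows [0=1,2->0,2->1,2->3] -> levels [7 7 4 6]
  -> period-2 cycle: step 2 state = step 0 state
  -> state at step 6: (6-0) mod 2 = 0, same as step 0 -> [7 7 4 6]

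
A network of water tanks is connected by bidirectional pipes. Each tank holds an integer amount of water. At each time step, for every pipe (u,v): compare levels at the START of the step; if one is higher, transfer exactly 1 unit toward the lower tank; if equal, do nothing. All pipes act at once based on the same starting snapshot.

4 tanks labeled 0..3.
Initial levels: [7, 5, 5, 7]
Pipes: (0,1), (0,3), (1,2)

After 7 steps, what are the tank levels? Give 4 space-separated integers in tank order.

Answer: 5 7 5 7

Derivation:
Step 1: flows [0->1,0=3,1=2] -> levels [6 6 5 7]
Step 2: flows [0=1,3->0,1->2] -> levels [7 5 6 6]
Step 3: flows [0->1,0->3,2->1] -> levels [5 7 5 7]
Step 4: flows [1->0,3->0,1->2] -> levels [7 5 6 6]
  -> period-2 cycle: step 4 state = step 2 state
  -> state at step 7: (7-2) mod 2 = 1, same as step 3 -> [5 7 5 7]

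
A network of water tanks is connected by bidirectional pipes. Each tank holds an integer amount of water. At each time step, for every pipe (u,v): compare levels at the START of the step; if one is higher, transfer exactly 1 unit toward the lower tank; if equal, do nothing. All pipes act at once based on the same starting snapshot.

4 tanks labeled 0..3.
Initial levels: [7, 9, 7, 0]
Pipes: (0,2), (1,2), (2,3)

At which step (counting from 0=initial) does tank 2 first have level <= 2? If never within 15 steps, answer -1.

Step 1: flows [0=2,1->2,2->3] -> levels [7 8 7 1]
Step 2: flows [0=2,1->2,2->3] -> levels [7 7 7 2]
Step 3: flows [0=2,1=2,2->3] -> levels [7 7 6 3]
Step 4: flows [0->2,1->2,2->3] -> levels [6 6 7 4]
Step 5: flows [2->0,2->1,2->3] -> levels [7 7 4 5]
Step 6: flows [0->2,1->2,3->2] -> levels [6 6 7 4]
  -> period-2 cycle (repeats step 4); tank 2 never drops to <=2
Tank 2 never reaches <=2 within 15 steps

Answer: -1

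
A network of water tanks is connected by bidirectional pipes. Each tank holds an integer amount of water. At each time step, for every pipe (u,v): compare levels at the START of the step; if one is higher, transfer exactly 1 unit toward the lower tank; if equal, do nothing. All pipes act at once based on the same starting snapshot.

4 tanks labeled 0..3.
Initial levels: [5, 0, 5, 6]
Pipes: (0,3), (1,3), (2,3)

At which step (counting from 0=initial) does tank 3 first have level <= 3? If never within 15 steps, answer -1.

Answer: 1

Derivation:
Step 1: flows [3->0,3->1,3->2] -> levels [6 1 6 3]
Tank 3 first reaches <=3 at step 1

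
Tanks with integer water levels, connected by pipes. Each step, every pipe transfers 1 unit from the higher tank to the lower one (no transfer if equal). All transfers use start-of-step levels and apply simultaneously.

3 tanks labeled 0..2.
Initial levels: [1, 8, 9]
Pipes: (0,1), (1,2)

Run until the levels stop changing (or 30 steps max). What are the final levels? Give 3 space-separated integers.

Answer: 6 6 6

Derivation:
Step 1: flows [1->0,2->1] -> levels [2 8 8]
Step 2: flows [1->0,1=2] -> levels [3 7 8]
Step 3: flows [1->0,2->1] -> levels [4 7 7]
Step 4: flows [1->0,1=2] -> levels [5 6 7]
Step 5: flows [1->0,2->1] -> levels [6 6 6]
Step 6: flows [0=1,1=2] -> levels [6 6 6]
  -> stable (no change)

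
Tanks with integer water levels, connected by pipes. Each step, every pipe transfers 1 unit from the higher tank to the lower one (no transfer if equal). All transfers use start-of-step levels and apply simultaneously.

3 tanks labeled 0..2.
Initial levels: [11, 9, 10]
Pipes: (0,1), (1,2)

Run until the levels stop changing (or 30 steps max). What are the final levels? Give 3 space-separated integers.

Answer: 11 9 10

Derivation:
Step 1: flows [0->1,2->1] -> levels [10 11 9]
Step 2: flows [1->0,1->2] -> levels [11 9 10]
  -> period-2 cycle: step 2 state = step 0 state; never stabilizes
  -> state at step 30: (30-0) mod 2 = 0, same as step 0 -> [11 9 10]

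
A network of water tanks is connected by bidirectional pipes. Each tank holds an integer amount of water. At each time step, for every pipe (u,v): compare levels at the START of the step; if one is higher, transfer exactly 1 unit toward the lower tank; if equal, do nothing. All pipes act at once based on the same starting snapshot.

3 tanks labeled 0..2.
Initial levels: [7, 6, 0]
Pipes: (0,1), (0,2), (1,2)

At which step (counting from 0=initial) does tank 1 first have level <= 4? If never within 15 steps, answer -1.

Answer: 2

Derivation:
Step 1: flows [0->1,0->2,1->2] -> levels [5 6 2]
Step 2: flows [1->0,0->2,1->2] -> levels [5 4 4]
Tank 1 first reaches <=4 at step 2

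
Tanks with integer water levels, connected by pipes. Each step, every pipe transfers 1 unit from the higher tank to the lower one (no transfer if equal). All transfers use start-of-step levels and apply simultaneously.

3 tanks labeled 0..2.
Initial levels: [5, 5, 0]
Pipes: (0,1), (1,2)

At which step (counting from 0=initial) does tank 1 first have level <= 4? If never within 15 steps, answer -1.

Answer: 1

Derivation:
Step 1: flows [0=1,1->2] -> levels [5 4 1]
Tank 1 first reaches <=4 at step 1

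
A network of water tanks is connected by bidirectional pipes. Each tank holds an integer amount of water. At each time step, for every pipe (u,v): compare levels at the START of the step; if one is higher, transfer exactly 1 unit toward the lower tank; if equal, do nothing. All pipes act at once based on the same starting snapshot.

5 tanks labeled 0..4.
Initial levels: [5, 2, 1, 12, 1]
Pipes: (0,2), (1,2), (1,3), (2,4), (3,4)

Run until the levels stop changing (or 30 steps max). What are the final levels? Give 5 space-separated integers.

Answer: 3 6 2 4 6

Derivation:
Step 1: flows [0->2,1->2,3->1,2=4,3->4] -> levels [4 2 3 10 2]
Step 2: flows [0->2,2->1,3->1,2->4,3->4] -> levels [3 4 2 8 4]
Step 3: flows [0->2,1->2,3->1,4->2,3->4] -> levels [2 4 5 6 4]
Step 4: flows [2->0,2->1,3->1,2->4,3->4] -> levels [3 6 2 4 6]
Step 5: flows [0->2,1->2,1->3,4->2,4->3] -> levels [2 4 5 6 4]
  -> period-2 cycle: step 5 state = step 3 state; never stabilizes
  -> state at step 30: (30-3) mod 2 = 1, same as step 4 -> [3 6 2 4 6]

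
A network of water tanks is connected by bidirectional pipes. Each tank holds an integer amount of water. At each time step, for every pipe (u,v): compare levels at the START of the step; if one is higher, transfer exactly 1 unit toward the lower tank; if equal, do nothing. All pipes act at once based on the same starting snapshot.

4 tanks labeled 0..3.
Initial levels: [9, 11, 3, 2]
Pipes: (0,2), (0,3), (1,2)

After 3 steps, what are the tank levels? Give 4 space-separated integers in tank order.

Step 1: flows [0->2,0->3,1->2] -> levels [7 10 5 3]
Step 2: flows [0->2,0->3,1->2] -> levels [5 9 7 4]
Step 3: flows [2->0,0->3,1->2] -> levels [5 8 7 5]

Answer: 5 8 7 5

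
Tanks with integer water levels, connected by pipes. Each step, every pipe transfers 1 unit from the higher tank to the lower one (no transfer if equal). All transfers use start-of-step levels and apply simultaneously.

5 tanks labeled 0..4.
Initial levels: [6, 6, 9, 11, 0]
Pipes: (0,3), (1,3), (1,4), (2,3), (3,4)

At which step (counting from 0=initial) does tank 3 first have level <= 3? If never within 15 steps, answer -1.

Step 1: flows [3->0,3->1,1->4,3->2,3->4] -> levels [7 6 10 7 2]
Step 2: flows [0=3,3->1,1->4,2->3,3->4] -> levels [7 6 9 6 4]
Step 3: flows [0->3,1=3,1->4,2->3,3->4] -> levels [6 5 8 7 6]
Step 4: flows [3->0,3->1,4->1,2->3,3->4] -> levels [7 7 7 5 6]
Step 5: flows [0->3,1->3,1->4,2->3,4->3] -> levels [6 5 6 9 6]
Step 6: flows [3->0,3->1,4->1,3->2,3->4] -> levels [7 7 7 5 6]
  -> period-2 cycle (repeats step 4); tank 3 never drops to <=3
Tank 3 never reaches <=3 within 15 steps

Answer: -1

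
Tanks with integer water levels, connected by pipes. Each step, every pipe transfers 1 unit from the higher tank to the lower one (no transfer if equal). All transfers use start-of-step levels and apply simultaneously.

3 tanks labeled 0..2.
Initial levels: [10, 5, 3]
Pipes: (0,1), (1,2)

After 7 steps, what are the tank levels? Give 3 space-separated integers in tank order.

Answer: 6 6 6

Derivation:
Step 1: flows [0->1,1->2] -> levels [9 5 4]
Step 2: flows [0->1,1->2] -> levels [8 5 5]
Step 3: flows [0->1,1=2] -> levels [7 6 5]
Step 4: flows [0->1,1->2] -> levels [6 6 6]
Step 5: flows [0=1,1=2] -> levels [6 6 6]
  -> stable; steps 6..7 unchanged -> [6 6 6]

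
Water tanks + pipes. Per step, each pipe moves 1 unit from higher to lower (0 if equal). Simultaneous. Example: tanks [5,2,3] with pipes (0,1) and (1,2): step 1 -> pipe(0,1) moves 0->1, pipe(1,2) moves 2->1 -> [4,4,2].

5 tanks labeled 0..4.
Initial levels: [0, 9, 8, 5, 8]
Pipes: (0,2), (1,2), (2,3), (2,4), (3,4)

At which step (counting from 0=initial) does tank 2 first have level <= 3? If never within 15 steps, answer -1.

Step 1: flows [2->0,1->2,2->3,2=4,4->3] -> levels [1 8 7 7 7]
Step 2: flows [2->0,1->2,2=3,2=4,3=4] -> levels [2 7 7 7 7]
Step 3: flows [2->0,1=2,2=3,2=4,3=4] -> levels [3 7 6 7 7]
Step 4: flows [2->0,1->2,3->2,4->2,3=4] -> levels [4 6 8 6 6]
Step 5: flows [2->0,2->1,2->3,2->4,3=4] -> levels [5 7 4 7 7]
Step 6: flows [0->2,1->2,3->2,4->2,3=4] -> levels [4 6 8 6 6]
  -> period-2 cycle (repeats step 4); tank 2 never drops to <=3
Tank 2 never reaches <=3 within 15 steps

Answer: -1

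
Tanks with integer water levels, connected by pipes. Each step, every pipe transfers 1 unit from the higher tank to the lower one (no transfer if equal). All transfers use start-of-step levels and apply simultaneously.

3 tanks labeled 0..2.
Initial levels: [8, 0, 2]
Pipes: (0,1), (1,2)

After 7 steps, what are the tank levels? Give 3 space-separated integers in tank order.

Step 1: flows [0->1,2->1] -> levels [7 2 1]
Step 2: flows [0->1,1->2] -> levels [6 2 2]
Step 3: flows [0->1,1=2] -> levels [5 3 2]
Step 4: flows [0->1,1->2] -> levels [4 3 3]
Step 5: flows [0->1,1=2] -> levels [3 4 3]
Step 6: flows [1->0,1->2] -> levels [4 2 4]
Step 7: flows [0->1,2->1] -> levels [3 4 3]

Answer: 3 4 3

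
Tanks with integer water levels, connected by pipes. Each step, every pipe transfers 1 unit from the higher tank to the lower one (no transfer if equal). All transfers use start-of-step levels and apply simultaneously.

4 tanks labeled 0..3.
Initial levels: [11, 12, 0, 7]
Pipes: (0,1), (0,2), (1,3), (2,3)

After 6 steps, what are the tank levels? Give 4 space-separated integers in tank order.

Step 1: flows [1->0,0->2,1->3,3->2] -> levels [11 10 2 7]
Step 2: flows [0->1,0->2,1->3,3->2] -> levels [9 10 4 7]
Step 3: flows [1->0,0->2,1->3,3->2] -> levels [9 8 6 7]
Step 4: flows [0->1,0->2,1->3,3->2] -> levels [7 8 8 7]
Step 5: flows [1->0,2->0,1->3,2->3] -> levels [9 6 6 9]
Step 6: flows [0->1,0->2,3->1,3->2] -> levels [7 8 8 7]

Answer: 7 8 8 7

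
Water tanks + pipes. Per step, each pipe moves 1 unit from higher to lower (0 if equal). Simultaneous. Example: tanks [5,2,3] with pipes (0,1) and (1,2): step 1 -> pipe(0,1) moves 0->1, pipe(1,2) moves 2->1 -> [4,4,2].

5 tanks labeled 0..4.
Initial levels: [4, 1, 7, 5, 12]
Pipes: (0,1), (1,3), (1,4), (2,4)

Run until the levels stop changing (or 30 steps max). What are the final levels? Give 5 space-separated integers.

Step 1: flows [0->1,3->1,4->1,4->2] -> levels [3 4 8 4 10]
Step 2: flows [1->0,1=3,4->1,4->2] -> levels [4 4 9 4 8]
Step 3: flows [0=1,1=3,4->1,2->4] -> levels [4 5 8 4 8]
Step 4: flows [1->0,1->3,4->1,2=4] -> levels [5 4 8 5 7]
Step 5: flows [0->1,3->1,4->1,2->4] -> levels [4 7 7 4 7]
Step 6: flows [1->0,1->3,1=4,2=4] -> levels [5 5 7 5 7]
Step 7: flows [0=1,1=3,4->1,2=4] -> levels [5 6 7 5 6]
Step 8: flows [1->0,1->3,1=4,2->4] -> levels [6 4 6 6 7]
Step 9: flows [0->1,3->1,4->1,4->2] -> levels [5 7 7 5 5]
Step 10: flows [1->0,1->3,1->4,2->4] -> levels [6 4 6 6 7]
  -> period-2 cycle: step 10 state = step 8 state; never stabilizes
  -> state at step 30: (30-8) mod 2 = 0, same as step 8 -> [6 4 6 6 7]

Answer: 6 4 6 6 7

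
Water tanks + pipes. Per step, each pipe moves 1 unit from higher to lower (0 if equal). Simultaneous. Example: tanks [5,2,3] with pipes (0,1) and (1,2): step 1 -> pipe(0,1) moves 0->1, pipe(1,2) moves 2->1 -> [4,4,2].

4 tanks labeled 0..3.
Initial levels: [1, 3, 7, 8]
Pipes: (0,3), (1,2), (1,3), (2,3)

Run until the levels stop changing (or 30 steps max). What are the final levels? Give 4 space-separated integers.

Answer: 5 6 5 3

Derivation:
Step 1: flows [3->0,2->1,3->1,3->2] -> levels [2 5 7 5]
Step 2: flows [3->0,2->1,1=3,2->3] -> levels [3 6 5 5]
Step 3: flows [3->0,1->2,1->3,2=3] -> levels [4 4 6 5]
Step 4: flows [3->0,2->1,3->1,2->3] -> levels [5 6 4 4]
Step 5: flows [0->3,1->2,1->3,2=3] -> levels [4 4 5 6]
Step 6: flows [3->0,2->1,3->1,3->2] -> levels [5 6 5 3]
Step 7: flows [0->3,1->2,1->3,2->3] -> levels [4 4 5 6]
  -> period-2 cycle: step 7 state = step 5 state; never stabilizes
  -> state at step 30: (30-5) mod 2 = 1, same as step 6 -> [5 6 5 3]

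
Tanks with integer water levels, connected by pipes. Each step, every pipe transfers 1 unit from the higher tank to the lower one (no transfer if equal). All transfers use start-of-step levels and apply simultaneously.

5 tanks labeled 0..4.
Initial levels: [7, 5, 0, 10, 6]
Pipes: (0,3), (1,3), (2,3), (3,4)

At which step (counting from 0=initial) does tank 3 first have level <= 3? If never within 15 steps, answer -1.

Step 1: flows [3->0,3->1,3->2,3->4] -> levels [8 6 1 6 7]
Step 2: flows [0->3,1=3,3->2,4->3] -> levels [7 6 2 7 6]
Step 3: flows [0=3,3->1,3->2,3->4] -> levels [7 7 3 4 7]
Step 4: flows [0->3,1->3,3->2,4->3] -> levels [6 6 4 6 6]
Step 5: flows [0=3,1=3,3->2,3=4] -> levels [6 6 5 5 6]
Step 6: flows [0->3,1->3,2=3,4->3] -> levels [5 5 5 8 5]
Step 7: flows [3->0,3->1,3->2,3->4] -> levels [6 6 6 4 6]
Step 8: flows [0->3,1->3,2->3,4->3] -> levels [5 5 5 8 5]
  -> period-2 cycle (repeats step 6); tank 3 never drops to <=3
Tank 3 never reaches <=3 within 15 steps

Answer: -1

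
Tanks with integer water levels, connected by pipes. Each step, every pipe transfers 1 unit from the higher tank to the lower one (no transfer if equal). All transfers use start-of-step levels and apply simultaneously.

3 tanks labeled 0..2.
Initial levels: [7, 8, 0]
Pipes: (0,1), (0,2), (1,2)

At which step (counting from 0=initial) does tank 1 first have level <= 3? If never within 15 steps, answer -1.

Answer: -1

Derivation:
Step 1: flows [1->0,0->2,1->2] -> levels [7 6 2]
Step 2: flows [0->1,0->2,1->2] -> levels [5 6 4]
Step 3: flows [1->0,0->2,1->2] -> levels [5 4 6]
Step 4: flows [0->1,2->0,2->1] -> levels [5 6 4]
  -> period-2 cycle (repeats step 2); tank 1 never drops to <=3
Tank 1 never reaches <=3 within 15 steps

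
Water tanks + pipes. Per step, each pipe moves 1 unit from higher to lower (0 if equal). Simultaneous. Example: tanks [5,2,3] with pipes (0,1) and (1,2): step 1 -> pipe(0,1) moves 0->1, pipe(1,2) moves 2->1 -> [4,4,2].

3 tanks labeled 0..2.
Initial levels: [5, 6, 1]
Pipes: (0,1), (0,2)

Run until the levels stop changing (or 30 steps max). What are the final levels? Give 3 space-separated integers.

Answer: 4 4 4

Derivation:
Step 1: flows [1->0,0->2] -> levels [5 5 2]
Step 2: flows [0=1,0->2] -> levels [4 5 3]
Step 3: flows [1->0,0->2] -> levels [4 4 4]
Step 4: flows [0=1,0=2] -> levels [4 4 4]
  -> stable (no change)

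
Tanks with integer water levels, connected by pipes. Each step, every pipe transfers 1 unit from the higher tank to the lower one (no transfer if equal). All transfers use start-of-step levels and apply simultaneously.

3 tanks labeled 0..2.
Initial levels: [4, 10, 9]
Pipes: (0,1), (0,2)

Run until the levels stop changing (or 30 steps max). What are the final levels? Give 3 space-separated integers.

Step 1: flows [1->0,2->0] -> levels [6 9 8]
Step 2: flows [1->0,2->0] -> levels [8 8 7]
Step 3: flows [0=1,0->2] -> levels [7 8 8]
Step 4: flows [1->0,2->0] -> levels [9 7 7]
Step 5: flows [0->1,0->2] -> levels [7 8 8]
  -> period-2 cycle: step 5 state = step 3 state; never stabilizes
  -> state at step 30: (30-3) mod 2 = 1, same as step 4 -> [9 7 7]

Answer: 9 7 7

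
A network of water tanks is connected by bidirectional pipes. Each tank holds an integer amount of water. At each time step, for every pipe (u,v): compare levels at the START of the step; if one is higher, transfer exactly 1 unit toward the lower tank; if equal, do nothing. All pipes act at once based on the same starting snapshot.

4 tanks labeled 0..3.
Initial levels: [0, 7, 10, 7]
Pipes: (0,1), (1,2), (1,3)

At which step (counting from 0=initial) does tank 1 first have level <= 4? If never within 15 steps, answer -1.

Step 1: flows [1->0,2->1,1=3] -> levels [1 7 9 7]
Step 2: flows [1->0,2->1,1=3] -> levels [2 7 8 7]
Step 3: flows [1->0,2->1,1=3] -> levels [3 7 7 7]
Step 4: flows [1->0,1=2,1=3] -> levels [4 6 7 7]
Step 5: flows [1->0,2->1,3->1] -> levels [5 7 6 6]
Step 6: flows [1->0,1->2,1->3] -> levels [6 4 7 7]
Tank 1 first reaches <=4 at step 6

Answer: 6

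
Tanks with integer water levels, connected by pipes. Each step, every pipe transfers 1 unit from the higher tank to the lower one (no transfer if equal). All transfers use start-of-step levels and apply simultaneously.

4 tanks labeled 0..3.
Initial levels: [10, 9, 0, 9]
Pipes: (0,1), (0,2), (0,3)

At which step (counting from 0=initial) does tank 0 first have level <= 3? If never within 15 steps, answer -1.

Answer: -1

Derivation:
Step 1: flows [0->1,0->2,0->3] -> levels [7 10 1 10]
Step 2: flows [1->0,0->2,3->0] -> levels [8 9 2 9]
Step 3: flows [1->0,0->2,3->0] -> levels [9 8 3 8]
Step 4: flows [0->1,0->2,0->3] -> levels [6 9 4 9]
Step 5: flows [1->0,0->2,3->0] -> levels [7 8 5 8]
Step 6: flows [1->0,0->2,3->0] -> levels [8 7 6 7]
Step 7: flows [0->1,0->2,0->3] -> levels [5 8 7 8]
Step 8: flows [1->0,2->0,3->0] -> levels [8 7 6 7]
  -> period-2 cycle (repeats step 6); tank 0 never drops to <=3
Tank 0 never reaches <=3 within 15 steps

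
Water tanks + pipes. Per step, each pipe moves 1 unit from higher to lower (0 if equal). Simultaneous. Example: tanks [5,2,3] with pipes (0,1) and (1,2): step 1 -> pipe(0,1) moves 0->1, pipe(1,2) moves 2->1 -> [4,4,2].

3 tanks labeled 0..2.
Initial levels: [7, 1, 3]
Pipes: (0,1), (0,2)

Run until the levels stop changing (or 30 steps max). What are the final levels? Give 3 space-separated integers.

Step 1: flows [0->1,0->2] -> levels [5 2 4]
Step 2: flows [0->1,0->2] -> levels [3 3 5]
Step 3: flows [0=1,2->0] -> levels [4 3 4]
Step 4: flows [0->1,0=2] -> levels [3 4 4]
Step 5: flows [1->0,2->0] -> levels [5 3 3]
Step 6: flows [0->1,0->2] -> levels [3 4 4]
  -> period-2 cycle: step 6 state = step 4 state; never stabilizes
  -> state at step 30: (30-4) mod 2 = 0, same as step 4 -> [3 4 4]

Answer: 3 4 4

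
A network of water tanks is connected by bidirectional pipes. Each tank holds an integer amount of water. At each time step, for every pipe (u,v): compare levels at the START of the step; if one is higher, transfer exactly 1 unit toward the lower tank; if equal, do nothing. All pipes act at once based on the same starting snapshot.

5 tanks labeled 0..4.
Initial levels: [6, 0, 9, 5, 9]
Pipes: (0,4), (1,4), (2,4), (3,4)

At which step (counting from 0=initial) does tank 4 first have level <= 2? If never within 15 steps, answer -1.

Step 1: flows [4->0,4->1,2=4,4->3] -> levels [7 1 9 6 6]
Step 2: flows [0->4,4->1,2->4,3=4] -> levels [6 2 8 6 7]
Step 3: flows [4->0,4->1,2->4,4->3] -> levels [7 3 7 7 5]
Step 4: flows [0->4,4->1,2->4,3->4] -> levels [6 4 6 6 7]
Step 5: flows [4->0,4->1,4->2,4->3] -> levels [7 5 7 7 3]
Step 6: flows [0->4,1->4,2->4,3->4] -> levels [6 4 6 6 7]
  -> period-2 cycle (repeats step 4); tank 4 never drops to <=2
Tank 4 never reaches <=2 within 15 steps

Answer: -1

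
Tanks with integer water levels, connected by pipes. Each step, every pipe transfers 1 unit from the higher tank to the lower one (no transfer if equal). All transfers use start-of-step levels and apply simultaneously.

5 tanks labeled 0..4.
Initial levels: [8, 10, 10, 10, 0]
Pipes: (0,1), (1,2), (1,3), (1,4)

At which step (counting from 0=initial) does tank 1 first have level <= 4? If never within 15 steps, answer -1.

Step 1: flows [1->0,1=2,1=3,1->4] -> levels [9 8 10 10 1]
Step 2: flows [0->1,2->1,3->1,1->4] -> levels [8 10 9 9 2]
Step 3: flows [1->0,1->2,1->3,1->4] -> levels [9 6 10 10 3]
Step 4: flows [0->1,2->1,3->1,1->4] -> levels [8 8 9 9 4]
Step 5: flows [0=1,2->1,3->1,1->4] -> levels [8 9 8 8 5]
Step 6: flows [1->0,1->2,1->3,1->4] -> levels [9 5 9 9 6]
Step 7: flows [0->1,2->1,3->1,4->1] -> levels [8 9 8 8 5]
  -> period-2 cycle (repeats step 5); tank 1 never drops to <=4
Tank 1 never reaches <=4 within 15 steps

Answer: -1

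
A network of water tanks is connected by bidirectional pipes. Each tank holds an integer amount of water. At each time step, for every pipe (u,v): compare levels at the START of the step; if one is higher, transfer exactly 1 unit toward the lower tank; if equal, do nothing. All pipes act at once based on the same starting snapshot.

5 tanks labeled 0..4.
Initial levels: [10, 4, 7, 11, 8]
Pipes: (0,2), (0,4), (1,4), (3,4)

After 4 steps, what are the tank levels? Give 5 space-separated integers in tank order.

Step 1: flows [0->2,0->4,4->1,3->4] -> levels [8 5 8 10 9]
Step 2: flows [0=2,4->0,4->1,3->4] -> levels [9 6 8 9 8]
Step 3: flows [0->2,0->4,4->1,3->4] -> levels [7 7 9 8 9]
Step 4: flows [2->0,4->0,4->1,4->3] -> levels [9 8 8 9 6]

Answer: 9 8 8 9 6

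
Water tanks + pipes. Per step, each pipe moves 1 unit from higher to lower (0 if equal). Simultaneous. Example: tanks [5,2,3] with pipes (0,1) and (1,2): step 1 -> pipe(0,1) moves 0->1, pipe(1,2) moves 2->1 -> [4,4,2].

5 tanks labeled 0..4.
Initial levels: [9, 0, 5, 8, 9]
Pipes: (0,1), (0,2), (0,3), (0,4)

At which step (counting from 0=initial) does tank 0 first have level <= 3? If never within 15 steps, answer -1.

Step 1: flows [0->1,0->2,0->3,0=4] -> levels [6 1 6 9 9]
Step 2: flows [0->1,0=2,3->0,4->0] -> levels [7 2 6 8 8]
Step 3: flows [0->1,0->2,3->0,4->0] -> levels [7 3 7 7 7]
Step 4: flows [0->1,0=2,0=3,0=4] -> levels [6 4 7 7 7]
Step 5: flows [0->1,2->0,3->0,4->0] -> levels [8 5 6 6 6]
Step 6: flows [0->1,0->2,0->3,0->4] -> levels [4 6 7 7 7]
Step 7: flows [1->0,2->0,3->0,4->0] -> levels [8 5 6 6 6]
  -> period-2 cycle (repeats step 5); tank 0 never drops to <=3
Tank 0 never reaches <=3 within 15 steps

Answer: -1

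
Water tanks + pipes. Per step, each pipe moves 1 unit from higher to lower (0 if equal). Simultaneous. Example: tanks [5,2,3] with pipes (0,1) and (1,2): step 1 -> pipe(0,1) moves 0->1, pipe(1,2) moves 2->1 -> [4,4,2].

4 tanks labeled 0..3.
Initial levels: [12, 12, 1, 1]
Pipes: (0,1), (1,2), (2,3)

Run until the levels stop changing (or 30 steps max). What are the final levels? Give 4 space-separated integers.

Step 1: flows [0=1,1->2,2=3] -> levels [12 11 2 1]
Step 2: flows [0->1,1->2,2->3] -> levels [11 11 2 2]
Step 3: flows [0=1,1->2,2=3] -> levels [11 10 3 2]
Step 4: flows [0->1,1->2,2->3] -> levels [10 10 3 3]
Step 5: flows [0=1,1->2,2=3] -> levels [10 9 4 3]
Step 6: flows [0->1,1->2,2->3] -> levels [9 9 4 4]
Step 7: flows [0=1,1->2,2=3] -> levels [9 8 5 4]
Step 8: flows [0->1,1->2,2->3] -> levels [8 8 5 5]
Step 9: flows [0=1,1->2,2=3] -> levels [8 7 6 5]
Step 10: flows [0->1,1->2,2->3] -> levels [7 7 6 6]
Step 11: flows [0=1,1->2,2=3] -> levels [7 6 7 6]
Step 12: flows [0->1,2->1,2->3] -> levels [6 8 5 7]
Step 13: flows [1->0,1->2,3->2] -> levels [7 6 7 6]
  -> period-2 cycle: step 13 state = step 11 state; never stabilizes
  -> state at step 30: (30-11) mod 2 = 1, same as step 12 -> [6 8 5 7]

Answer: 6 8 5 7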